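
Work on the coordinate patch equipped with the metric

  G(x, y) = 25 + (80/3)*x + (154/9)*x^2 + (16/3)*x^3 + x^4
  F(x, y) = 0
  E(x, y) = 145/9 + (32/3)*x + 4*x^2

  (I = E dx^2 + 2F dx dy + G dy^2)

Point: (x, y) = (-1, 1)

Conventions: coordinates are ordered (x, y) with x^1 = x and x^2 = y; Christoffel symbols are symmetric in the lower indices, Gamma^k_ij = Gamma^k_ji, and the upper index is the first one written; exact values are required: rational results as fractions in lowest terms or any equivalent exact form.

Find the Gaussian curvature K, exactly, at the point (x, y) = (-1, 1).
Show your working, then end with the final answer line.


E = 85/9, F = 0, G = 100/9, EG - F^2 = 8500/81 at the point
E_x = 8/3, E_y = 0, F_x = 0, F_y = 0, G_x = 40/9, G_y = 0
E_yy = 0, F_xy = 0, G_xx = 128/9
Using the Brioschi determinant formula for K from the metric derivatives:
M1 = [[-E_yy/2 + F_xy - G_xx/2, E_x/2, F_x - E_y/2], [F_y - G_x/2, E, F], [G_y/2, F, G]] = [[-64/9, 4/3, 0], [-20/9, 85/9, 0], [0, 0, 100/9]]; det M1 = -520000/729
M2 = [[0, E_y/2, G_x/2], [E_y/2, E, F], [G_x/2, F, G]] = [[0, 0, 20/9], [0, 85/9, 0], [20/9, 0, 100/9]]; det M2 = -34000/729
det M1 - det M2 = -2000/3; K = -2000/3 / (8500/81)^2 = -2187/36125

Answer: K = -2187/36125


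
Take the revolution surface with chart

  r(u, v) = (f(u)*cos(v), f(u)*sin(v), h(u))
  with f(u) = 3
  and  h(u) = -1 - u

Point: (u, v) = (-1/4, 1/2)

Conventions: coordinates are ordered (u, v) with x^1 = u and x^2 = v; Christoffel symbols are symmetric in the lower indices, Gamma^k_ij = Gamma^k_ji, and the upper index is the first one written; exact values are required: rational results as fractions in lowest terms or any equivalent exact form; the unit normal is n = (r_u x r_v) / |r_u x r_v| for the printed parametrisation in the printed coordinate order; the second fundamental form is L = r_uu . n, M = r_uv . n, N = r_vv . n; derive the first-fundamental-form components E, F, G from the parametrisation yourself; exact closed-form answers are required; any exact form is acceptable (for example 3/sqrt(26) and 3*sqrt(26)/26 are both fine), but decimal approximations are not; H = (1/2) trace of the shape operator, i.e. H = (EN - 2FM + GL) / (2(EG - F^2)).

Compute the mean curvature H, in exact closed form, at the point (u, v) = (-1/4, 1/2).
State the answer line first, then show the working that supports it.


Answer: H = -1/6

f = 3, f' = 0, f'' = 0, h' = -1, h'' = 0
E = 1, F = 0, G = 9; answer radicand W^2 = 1
unnormalised second-form numerators: l = 0, m = 0, n = -3; L = l/sqrt(1), and similarly M = m/sqrt(W^2), N = n/sqrt(W^2)
H = (E*n - 2*F*m + G*l) / (2*(EG - F^2)*sqrt(W^2)); E*n - 2*F*m + G*l = -3, EG - F^2 = 9, so H = (-1/6)/sqrt(1)


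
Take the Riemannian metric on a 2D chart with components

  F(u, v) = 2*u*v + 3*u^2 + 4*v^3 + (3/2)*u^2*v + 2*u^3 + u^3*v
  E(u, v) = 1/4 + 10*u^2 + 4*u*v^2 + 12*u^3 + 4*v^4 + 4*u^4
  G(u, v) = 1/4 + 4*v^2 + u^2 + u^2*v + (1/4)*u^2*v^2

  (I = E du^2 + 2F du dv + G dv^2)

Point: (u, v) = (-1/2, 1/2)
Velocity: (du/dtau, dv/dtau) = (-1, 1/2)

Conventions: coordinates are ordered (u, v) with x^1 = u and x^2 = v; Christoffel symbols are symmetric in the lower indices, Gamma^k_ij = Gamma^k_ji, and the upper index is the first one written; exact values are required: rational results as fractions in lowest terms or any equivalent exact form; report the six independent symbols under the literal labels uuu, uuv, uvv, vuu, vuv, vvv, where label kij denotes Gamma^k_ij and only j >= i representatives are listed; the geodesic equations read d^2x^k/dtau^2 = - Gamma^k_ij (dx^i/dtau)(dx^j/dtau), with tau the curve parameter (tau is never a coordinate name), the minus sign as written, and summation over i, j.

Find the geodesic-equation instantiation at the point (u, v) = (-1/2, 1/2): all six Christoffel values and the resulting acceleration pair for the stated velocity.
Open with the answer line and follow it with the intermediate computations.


Answer: Gamma_uuu = -56/85, Gamma_uuv = 5/17, Gamma_uvv = 297/136, Gamma_vuu = -24/85, Gamma_vuv = -10/17, Gamma_vvv = 41/85; accelerations (d^2u/dtau^2, d^2v/dtau^2) = (1107/2720, -29/68)

E = 5/4, F = 5/8, G = 105/64 at the point
E_u = -2, E_v = 0, F_u = -7/8, F_v = 9/4, G_u = -25/16, G_v = 69/16
EG - F^2 = 425/256;  g^inv = (256/425) * [[105/64, -5/8], [-5/8, 5/4]]
first-kind symbols [ij,l] = (1/2)(d_i g_jl + d_j g_il - d_l g_ij): [uu,u] = E_u/2 = -1, [uu,v] = F_u - E_v/2 = -7/8, [uv,u] = E_v/2 = 0, [uv,v] = G_u/2 = -25/32, [vv,u] = F_v - G_u/2 = 97/32, [vv,v] = G_v/2 = 69/32
Gamma^u_ij = (G*[ij,u] - F*[ij,v])/(EG - F^2), Gamma^v_ij = (E*[ij,v] - F*[ij,u])/(EG - F^2)
Gamma_uuu = -56/85, Gamma_uuv = 5/17, Gamma_uvv = 297/136, Gamma_vuu = -24/85, Gamma_vuv = -10/17, Gamma_vvv = 41/85
d^2u/dtau^2 = -(Gamma_uuu*(-1)^2 + 2*Gamma_uuv*(-1)*(1/2) + Gamma_uvv*(1/2)^2) = 1107/2720
d^2v/dtau^2 = -(Gamma_vuu*(-1)^2 + 2*Gamma_vuv*(-1)*(1/2) + Gamma_vvv*(1/2)^2) = -29/68


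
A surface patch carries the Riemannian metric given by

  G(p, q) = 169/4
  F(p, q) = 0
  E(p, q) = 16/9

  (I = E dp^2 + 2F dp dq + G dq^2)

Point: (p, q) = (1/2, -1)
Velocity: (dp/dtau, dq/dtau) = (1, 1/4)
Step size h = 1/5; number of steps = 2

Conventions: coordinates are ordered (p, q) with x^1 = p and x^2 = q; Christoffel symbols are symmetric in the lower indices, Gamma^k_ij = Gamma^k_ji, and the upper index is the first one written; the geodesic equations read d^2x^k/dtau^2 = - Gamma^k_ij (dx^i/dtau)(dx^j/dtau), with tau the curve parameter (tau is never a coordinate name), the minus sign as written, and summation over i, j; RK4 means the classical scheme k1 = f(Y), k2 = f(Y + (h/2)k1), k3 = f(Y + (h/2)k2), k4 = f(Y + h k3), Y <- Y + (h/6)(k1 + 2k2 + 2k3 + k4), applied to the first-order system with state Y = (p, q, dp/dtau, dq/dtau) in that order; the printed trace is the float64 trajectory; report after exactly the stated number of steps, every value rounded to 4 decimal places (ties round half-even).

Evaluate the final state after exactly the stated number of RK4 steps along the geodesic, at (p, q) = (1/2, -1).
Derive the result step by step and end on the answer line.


f(Y) = (dp/dtau, dq/dtau, -Gamma^p_ij Y'^i Y'^j, -Gamma^q_ij Y'^i Y'^j) with the Gammas evaluated at the stage position; h = 0.200000; intermediate values shown to 6 dp
step 0: p = 0.5000, q = -1.0000, dp/dtau = 1.0000, dq/dtau = 0.2500
step 1:
  k1: at (p, q) = (0.500000, -1.000000), (dp/dtau, dq/dtau) = (1.000000, 0.250000); Gamma_ppp = 0.000000, Gamma_ppq = 0.000000, Gamma_pqq = 0.000000, Gamma_qpp = 0.000000, Gamma_qpq = 0.000000, Gamma_qqq = 0.000000; k1 = (1.000000, 0.250000, 0.000000, 0.000000)
  k2: at (p, q) = (0.600000, -0.975000), (dp/dtau, dq/dtau) = (1.000000, 0.250000); Gamma_ppp = 0.000000, Gamma_ppq = 0.000000, Gamma_pqq = 0.000000, Gamma_qpp = 0.000000, Gamma_qpq = 0.000000, Gamma_qqq = 0.000000; k2 = (1.000000, 0.250000, 0.000000, 0.000000)
  k3: at (p, q) = (0.600000, -0.975000), (dp/dtau, dq/dtau) = (1.000000, 0.250000); Gamma_ppp = 0.000000, Gamma_ppq = 0.000000, Gamma_pqq = 0.000000, Gamma_qpp = 0.000000, Gamma_qpq = 0.000000, Gamma_qqq = 0.000000; k3 = (1.000000, 0.250000, 0.000000, 0.000000)
  k4: at (p, q) = (0.700000, -0.950000), (dp/dtau, dq/dtau) = (1.000000, 0.250000); Gamma_ppp = 0.000000, Gamma_ppq = 0.000000, Gamma_pqq = 0.000000, Gamma_qpp = 0.000000, Gamma_qpq = 0.000000, Gamma_qqq = 0.000000; k4 = (1.000000, 0.250000, 0.000000, 0.000000)
  Y <- Y + (h/6)(k1 + 2k2 + 2k3 + k4): p = 0.7000, q = -0.9500, dp/dtau = 1.0000, dq/dtau = 0.2500
step 2:
  k1: at (p, q) = (0.700000, -0.950000), (dp/dtau, dq/dtau) = (1.000000, 0.250000); Gamma_ppp = 0.000000, Gamma_ppq = 0.000000, Gamma_pqq = 0.000000, Gamma_qpp = 0.000000, Gamma_qpq = 0.000000, Gamma_qqq = 0.000000; k1 = (1.000000, 0.250000, 0.000000, 0.000000)
  k2: at (p, q) = (0.800000, -0.925000), (dp/dtau, dq/dtau) = (1.000000, 0.250000); Gamma_ppp = 0.000000, Gamma_ppq = 0.000000, Gamma_pqq = 0.000000, Gamma_qpp = 0.000000, Gamma_qpq = 0.000000, Gamma_qqq = 0.000000; k2 = (1.000000, 0.250000, 0.000000, 0.000000)
  k3: at (p, q) = (0.800000, -0.925000), (dp/dtau, dq/dtau) = (1.000000, 0.250000); Gamma_ppp = 0.000000, Gamma_ppq = 0.000000, Gamma_pqq = 0.000000, Gamma_qpp = 0.000000, Gamma_qpq = 0.000000, Gamma_qqq = 0.000000; k3 = (1.000000, 0.250000, 0.000000, 0.000000)
  k4: at (p, q) = (0.900000, -0.900000), (dp/dtau, dq/dtau) = (1.000000, 0.250000); Gamma_ppp = 0.000000, Gamma_ppq = 0.000000, Gamma_pqq = 0.000000, Gamma_qpp = 0.000000, Gamma_qpq = 0.000000, Gamma_qqq = 0.000000; k4 = (1.000000, 0.250000, 0.000000, 0.000000)
  Y <- Y + (h/6)(k1 + 2k2 + 2k3 + k4): p = 0.9000, q = -0.9000, dp/dtau = 1.0000, dq/dtau = 0.2500

Answer: p = 0.9000, q = -0.9000, dp/dtau = 1.0000, dq/dtau = 0.2500


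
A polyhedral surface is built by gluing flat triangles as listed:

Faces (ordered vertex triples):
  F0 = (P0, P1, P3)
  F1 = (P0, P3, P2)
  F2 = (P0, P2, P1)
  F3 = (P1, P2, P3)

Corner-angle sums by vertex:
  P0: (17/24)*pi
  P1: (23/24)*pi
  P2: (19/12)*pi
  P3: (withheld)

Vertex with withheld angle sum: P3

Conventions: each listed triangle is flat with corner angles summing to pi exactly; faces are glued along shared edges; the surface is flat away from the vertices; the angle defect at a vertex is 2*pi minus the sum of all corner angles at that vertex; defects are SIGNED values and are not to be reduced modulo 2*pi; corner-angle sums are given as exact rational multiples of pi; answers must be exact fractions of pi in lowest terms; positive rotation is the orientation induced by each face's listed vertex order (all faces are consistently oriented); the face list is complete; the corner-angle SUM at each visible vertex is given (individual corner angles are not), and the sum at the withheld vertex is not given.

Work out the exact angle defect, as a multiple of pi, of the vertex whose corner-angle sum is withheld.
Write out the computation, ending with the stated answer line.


V = 4, E = 6, F = 4; chi = V - E + F = 2
Gauss-Bonnet: total defect = 2*pi*chi = 4*pi; visible defects sum to (11/4)*pi

Answer: defect(P3) = (5/4)*pi


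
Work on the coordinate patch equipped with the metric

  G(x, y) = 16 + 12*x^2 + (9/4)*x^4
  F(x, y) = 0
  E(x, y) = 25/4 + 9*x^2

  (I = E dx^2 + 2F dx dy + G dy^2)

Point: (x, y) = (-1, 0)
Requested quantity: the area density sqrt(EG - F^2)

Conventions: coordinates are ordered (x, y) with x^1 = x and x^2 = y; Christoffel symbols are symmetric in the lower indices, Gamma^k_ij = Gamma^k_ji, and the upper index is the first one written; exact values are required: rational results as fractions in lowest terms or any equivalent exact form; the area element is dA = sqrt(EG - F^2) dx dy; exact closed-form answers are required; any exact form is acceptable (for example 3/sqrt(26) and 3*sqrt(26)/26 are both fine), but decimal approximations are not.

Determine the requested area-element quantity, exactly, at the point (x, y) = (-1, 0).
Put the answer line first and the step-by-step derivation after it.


Answer: sqrt(EG - F^2) = 11*sqrt(61)/4

E = 61/4, F = 0, G = 121/4; EG - F^2 = 7381/16


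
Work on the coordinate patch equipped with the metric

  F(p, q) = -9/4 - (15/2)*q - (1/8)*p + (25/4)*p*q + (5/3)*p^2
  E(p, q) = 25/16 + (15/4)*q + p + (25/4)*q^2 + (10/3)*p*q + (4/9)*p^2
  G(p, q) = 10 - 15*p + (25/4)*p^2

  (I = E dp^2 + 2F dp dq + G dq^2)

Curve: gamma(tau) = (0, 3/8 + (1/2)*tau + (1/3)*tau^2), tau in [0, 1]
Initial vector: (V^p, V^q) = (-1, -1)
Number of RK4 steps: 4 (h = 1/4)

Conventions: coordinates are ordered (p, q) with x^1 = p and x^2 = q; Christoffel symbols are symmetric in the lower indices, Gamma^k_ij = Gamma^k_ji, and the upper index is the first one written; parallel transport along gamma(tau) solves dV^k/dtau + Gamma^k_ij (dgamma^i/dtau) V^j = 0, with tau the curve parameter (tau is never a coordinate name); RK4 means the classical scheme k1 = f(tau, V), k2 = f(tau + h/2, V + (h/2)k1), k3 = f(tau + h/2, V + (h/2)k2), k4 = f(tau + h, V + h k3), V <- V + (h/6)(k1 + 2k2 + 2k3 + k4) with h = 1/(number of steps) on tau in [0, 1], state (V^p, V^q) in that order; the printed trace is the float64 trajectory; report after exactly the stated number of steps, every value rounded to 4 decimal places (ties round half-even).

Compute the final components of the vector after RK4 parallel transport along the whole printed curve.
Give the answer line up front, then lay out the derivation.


Answer: V^p = -0.7283, V^q = -1.3177

gamma'(tau) = (0, 1/2 + (2/3)*tau); f(tau, V)^k = -Gamma^k_ij(gamma(tau)) gamma'^i(tau) V^j; h = 1/4; intermediate values shown to 6 dp
curve data and Christoffel symbols at the stage parameters:
  tau = 0.000000: gamma = (0.000000, 0.375000), gamma' = (0.000000, 0.500000); Gamma_ppp = 0.087565, Gamma_ppq = 0.328367, Gamma_pqq = 0.000000, Gamma_qpp = -0.155670, Gamma_qpq = -0.583764, Gamma_qqq = 0.000000
  tau = 0.125000: gamma = (0.000000, 0.442708), gamma' = (0.000000, 0.583333); Gamma_ppp = 0.092050, Gamma_ppq = 0.345186, Gamma_pqq = 0.000000, Gamma_qpp = -0.148725, Gamma_qpq = -0.557720, Gamma_qqq = 0.000000
  tau = 0.250000: gamma = (0.000000, 0.520833), gamma' = (0.000000, 0.666667); Gamma_ppp = 0.096267, Gamma_ppq = 0.361001, Gamma_pqq = 0.000000, Gamma_qpp = -0.140736, Gamma_qpq = -0.527758, Gamma_qqq = 0.000000
  tau = 0.375000: gamma = (0.000000, 0.609375), gamma' = (0.000000, 0.750000); Gamma_ppp = 0.099919, Gamma_ppq = 0.374697, Gamma_pqq = 0.000000, Gamma_qpp = -0.131852, Gamma_qpq = -0.494445, Gamma_qqq = 0.000000
  tau = 0.500000: gamma = (0.000000, 0.708333), gamma' = (0.000000, 0.833333); Gamma_ppp = 0.102757, Gamma_ppq = 0.385340, Gamma_pqq = 0.000000, Gamma_qpp = -0.122290, Gamma_qpq = -0.458587, Gamma_qqq = 0.000000
  tau = 0.625000: gamma = (0.000000, 0.817708), gamma' = (0.000000, 0.916667); Gamma_ppp = 0.104608, Gamma_ppq = 0.392279, Gamma_pqq = 0.000000, Gamma_qpp = -0.112309, Gamma_qpq = -0.421160, Gamma_qqq = 0.000000
  tau = 0.750000: gamma = (0.000000, 0.937500), gamma' = (0.000000, 1.000000); Gamma_ppp = 0.105384, Gamma_ppq = 0.395190, Gamma_pqq = 0.000000, Gamma_qpp = -0.102191, Gamma_qpq = -0.383214, Gamma_qqq = 0.000000
  tau = 0.875000: gamma = (0.000000, 1.067708), gamma' = (0.000000, 1.083333); Gamma_ppp = 0.105088, Gamma_ppq = 0.394081, Gamma_pqq = 0.000000, Gamma_qpp = -0.092202, Gamma_qpq = -0.345759, Gamma_qqq = 0.000000
  tau = 1.000000: gamma = (0.000000, 1.208333), gamma' = (0.000000, 1.166667); Gamma_ppp = 0.103797, Gamma_ppq = 0.389240, Gamma_pqq = 0.000000, Gamma_qpp = -0.082579, Gamma_qpq = -0.309672, Gamma_qqq = 0.000000
step 0: V^p = -1.0000, V^q = -1.0000
step 1: k1 = (0.164184, -0.291882), k2 = (0.197226, -0.318660), k3 = (0.196395, -0.317316), k4 = (0.228851, -0.334564); V <- V + (h/6)(k1 + 2k2 + 2k3 + k4): V^p = -0.9508, V^q = -1.0791
step 2: k1 = (0.228832, -0.334536), k2 = (0.259164, -0.341990), k3 = (0.258098, -0.340584), k4 = (0.284605, -0.338703); V <- V + (h/6)(k1 + 2k2 + 2k3 + k4): V^p = -0.8863, V^q = -1.1640
step 3: k1 = (0.284613, -0.338713), k2 = (0.305919, -0.328442), k3 = (0.304961, -0.327414), k4 = (0.320137, -0.310436); V <- V + (h/6)(k1 + 2k2 + 2k3 + k4): V^p = -0.8102, V^q = -1.2457
step 4: k1 = (0.320190, -0.310488), k2 = (0.328813, -0.288494), k3 = (0.328352, -0.288090), k4 = (0.330654, -0.263062); V <- V + (h/6)(k1 + 2k2 + 2k3 + k4): V^p = -0.7283, V^q = -1.3177


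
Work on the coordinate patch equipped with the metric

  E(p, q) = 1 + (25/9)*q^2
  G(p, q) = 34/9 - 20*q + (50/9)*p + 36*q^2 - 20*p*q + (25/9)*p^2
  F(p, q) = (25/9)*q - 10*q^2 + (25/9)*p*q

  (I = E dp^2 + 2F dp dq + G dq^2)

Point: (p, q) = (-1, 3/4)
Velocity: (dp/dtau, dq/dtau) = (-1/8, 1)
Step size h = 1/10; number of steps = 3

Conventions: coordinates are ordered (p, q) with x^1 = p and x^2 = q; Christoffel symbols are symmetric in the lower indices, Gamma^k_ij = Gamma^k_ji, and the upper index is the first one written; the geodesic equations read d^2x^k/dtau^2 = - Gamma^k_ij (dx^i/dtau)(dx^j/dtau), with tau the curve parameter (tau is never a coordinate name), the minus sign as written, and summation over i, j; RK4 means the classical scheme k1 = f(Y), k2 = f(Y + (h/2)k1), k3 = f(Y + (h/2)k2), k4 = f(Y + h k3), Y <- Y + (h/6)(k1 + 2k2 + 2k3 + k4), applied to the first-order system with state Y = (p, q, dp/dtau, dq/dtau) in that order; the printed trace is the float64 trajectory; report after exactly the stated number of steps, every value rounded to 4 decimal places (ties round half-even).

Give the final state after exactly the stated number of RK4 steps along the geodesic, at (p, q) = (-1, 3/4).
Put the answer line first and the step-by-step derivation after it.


Answer: p = -1.0259, q = 1.0082, dp/dtau = -0.0575, dq/dtau = 0.7561

f(Y) = (dp/dtau, dq/dtau, -Gamma^p_ij Y'^i Y'^j, -Gamma^q_ij Y'^i Y'^j) with the Gammas evaluated at the stage position; h = 0.100000; intermediate values shown to 6 dp
step 0: p = -1.0000, q = 0.7500, dp/dtau = -0.1250, dq/dtau = 1.0000
step 1:
  k1: at (p, q) = (-1.000000, 0.750000), (dp/dtau, dq/dtau) = (-0.125000, 1.000000); Gamma_ppp = 0.000000, Gamma_ppq = 0.091324, Gamma_pqq = -0.328767, Gamma_qpp = 0.000000, Gamma_qpq = -0.328767, Gamma_qqq = 1.183562; k1 = (-0.125000, 1.000000, 0.351598, -1.265753)
  k2: at (p, q) = (-1.006250, 0.800000), (dp/dtau, dq/dtau) = (-0.107420, 0.936712); Gamma_ppp = 0.000000, Gamma_ppq = 0.085741, Gamma_pqq = -0.308667, Gamma_qpp = 0.000000, Gamma_qpq = -0.309337, Gamma_qqq = 1.113613; k2 = (-0.107420, 0.936712, 0.288089, -1.039370)
  k3: at (p, q) = (-1.005371, 0.796836), (dp/dtau, dq/dtau) = (-0.110596, 0.948032); Gamma_ppp = 0.000000, Gamma_ppq = 0.086101, Gamma_pqq = -0.309962, Gamma_qpp = 0.000000, Gamma_qpq = -0.310543, Gamma_qqq = 1.117953; k3 = (-0.110596, 0.948032, 0.296638, -1.069895)
  k4: at (p, q) = (-1.011060, 0.844803), (dp/dtau, dq/dtau) = (-0.095336, 0.893010); Gamma_ppp = 0.000000, Gamma_ppq = 0.081305, Gamma_pqq = -0.292698, Gamma_qpp = 0.000000, Gamma_qpq = -0.293763, Gamma_qqq = 1.057545; k4 = (-0.095336, 0.893010, 0.247261, -0.893378)
  Y <- Y + (h/6)(k1 + 2k2 + 2k3 + k4): p = -1.0109, q = 0.8444, dp/dtau = -0.0955, dq/dtau = 0.8937
step 2:
  k1: at (p, q) = (-1.010939, 0.844375), (dp/dtau, dq/dtau) = (-0.095528, 0.893706); Gamma_ppp = 0.000000, Gamma_ppq = 0.081349, Gamma_pqq = -0.292856, Gamma_qpp = 0.000000, Gamma_qpq = -0.293910, Gamma_qqq = 1.058076; k1 = (-0.095528, 0.893706, 0.247797, -0.895280)
  k2: at (p, q) = (-1.015716, 0.889060), (dp/dtau, dq/dtau) = (-0.083138, 0.848942); Gamma_ppp = 0.000000, Gamma_ppq = 0.077342, Gamma_pqq = -0.278430, Gamma_qpp = 0.000000, Gamma_qpq = -0.279797, Gamma_qqq = 1.007270; k2 = (-0.083138, 0.848942, 0.211583, -0.765438)
  k3: at (p, q) = (-1.015096, 0.886822), (dp/dtau, dq/dtau) = (-0.084949, 0.855434); Gamma_ppp = 0.000000, Gamma_ppq = 0.077550, Gamma_pqq = -0.279179, Gamma_qpp = 0.000000, Gamma_qpq = -0.280500, Gamma_qqq = 1.009799; k3 = (-0.084949, 0.855434, 0.215565, -0.779704)
  k4: at (p, q) = (-1.019434, 0.929918), (dp/dtau, dq/dtau) = (-0.073972, 0.815735); Gamma_ppp = 0.000000, Gamma_ppq = 0.074024, Gamma_pqq = -0.266487, Gamma_qpp = 0.000000, Gamma_qpq = -0.268034, Gamma_qqq = 0.964921; k4 = (-0.073972, 0.815735, 0.186260, -0.674428)
  Y <- Y + (h/6)(k1 + 2k2 + 2k3 + k4): p = -1.0194, q = 0.9297, dp/dtau = -0.0741, dq/dtau = 0.8160
step 3:
  k1: at (p, q) = (-1.019367, 0.929678), (dp/dtau, dq/dtau) = (-0.074056, 0.816039); Gamma_ppp = 0.000000, Gamma_ppq = 0.074045, Gamma_pqq = -0.266560, Gamma_qpp = 0.000000, Gamma_qpq = -0.268103, Gamma_qqq = 0.965170; k1 = (-0.074056, 0.816039, 0.186457, -0.675130)
  k2: at (p, q) = (-1.023070, 0.970480), (dp/dtau, dq/dtau) = (-0.064733, 0.782283); Gamma_ppp = 0.000000, Gamma_ppq = 0.070995, Gamma_pqq = -0.255582, Gamma_qpp = 0.000000, Gamma_qpq = -0.257270, Gamma_qqq = 0.926170; k2 = (-0.064733, 0.782283, 0.163598, -0.592841)
  k3: at (p, q) = (-1.022604, 0.968792), (dp/dtau, dq/dtau) = (-0.065876, 0.786397); Gamma_ppp = 0.000000, Gamma_ppq = 0.071128, Gamma_pqq = -0.256060, Gamma_qpp = 0.000000, Gamma_qpq = -0.257719, Gamma_qqq = 0.927790; k3 = (-0.065876, 0.786397, 0.165722, -0.600466)
  k4: at (p, q) = (-1.025955, 1.008318), (dp/dtau, dq/dtau) = (-0.057483, 0.755993); Gamma_ppp = 0.000000, Gamma_ppq = 0.068396, Gamma_pqq = -0.246226, Gamma_qpp = 0.000000, Gamma_qpq = -0.247987, Gamma_qqq = 0.892753; k4 = (-0.057483, 0.755993, 0.146669, -0.531784)
  Y <- Y + (h/6)(k1 + 2k2 + 2k3 + k4): p = -1.0259, q = 1.0082, dp/dtau = -0.0575, dq/dtau = 0.7561


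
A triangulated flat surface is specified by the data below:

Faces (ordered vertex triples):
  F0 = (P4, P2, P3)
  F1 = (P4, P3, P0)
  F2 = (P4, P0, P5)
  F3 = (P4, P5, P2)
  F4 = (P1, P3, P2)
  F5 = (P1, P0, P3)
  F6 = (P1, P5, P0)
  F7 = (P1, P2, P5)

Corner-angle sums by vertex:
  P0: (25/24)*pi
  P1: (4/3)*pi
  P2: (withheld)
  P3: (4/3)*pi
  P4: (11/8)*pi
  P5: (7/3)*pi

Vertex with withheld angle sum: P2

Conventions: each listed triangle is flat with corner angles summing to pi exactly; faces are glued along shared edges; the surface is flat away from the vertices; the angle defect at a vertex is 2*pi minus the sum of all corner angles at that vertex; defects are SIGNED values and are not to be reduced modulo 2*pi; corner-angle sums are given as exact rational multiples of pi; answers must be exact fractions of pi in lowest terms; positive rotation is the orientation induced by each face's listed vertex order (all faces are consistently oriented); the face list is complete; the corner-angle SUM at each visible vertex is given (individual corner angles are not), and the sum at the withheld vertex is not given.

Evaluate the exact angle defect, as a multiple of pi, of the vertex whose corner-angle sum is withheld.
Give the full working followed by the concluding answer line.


V = 6, E = 12, F = 8; chi = V - E + F = 2
Gauss-Bonnet: total defect = 2*pi*chi = 4*pi; visible defects sum to (31/12)*pi

Answer: defect(P2) = (17/12)*pi


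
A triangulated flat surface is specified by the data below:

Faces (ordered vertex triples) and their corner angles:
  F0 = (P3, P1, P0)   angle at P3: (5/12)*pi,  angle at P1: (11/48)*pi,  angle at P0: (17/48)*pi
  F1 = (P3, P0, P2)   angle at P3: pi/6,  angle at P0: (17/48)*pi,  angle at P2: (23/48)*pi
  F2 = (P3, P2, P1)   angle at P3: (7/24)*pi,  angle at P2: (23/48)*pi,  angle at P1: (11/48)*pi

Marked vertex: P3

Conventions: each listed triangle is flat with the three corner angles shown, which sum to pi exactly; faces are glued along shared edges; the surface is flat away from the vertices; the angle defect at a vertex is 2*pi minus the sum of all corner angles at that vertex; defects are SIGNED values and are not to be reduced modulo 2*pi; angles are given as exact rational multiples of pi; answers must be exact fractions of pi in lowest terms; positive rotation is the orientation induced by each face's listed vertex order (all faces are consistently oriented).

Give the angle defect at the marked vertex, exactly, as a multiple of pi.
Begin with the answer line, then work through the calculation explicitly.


Answer: defect(P3) = (9/8)*pi

Sum of corner angles at P3: (7/8)*pi
defect = 2*pi - (7/8)*pi


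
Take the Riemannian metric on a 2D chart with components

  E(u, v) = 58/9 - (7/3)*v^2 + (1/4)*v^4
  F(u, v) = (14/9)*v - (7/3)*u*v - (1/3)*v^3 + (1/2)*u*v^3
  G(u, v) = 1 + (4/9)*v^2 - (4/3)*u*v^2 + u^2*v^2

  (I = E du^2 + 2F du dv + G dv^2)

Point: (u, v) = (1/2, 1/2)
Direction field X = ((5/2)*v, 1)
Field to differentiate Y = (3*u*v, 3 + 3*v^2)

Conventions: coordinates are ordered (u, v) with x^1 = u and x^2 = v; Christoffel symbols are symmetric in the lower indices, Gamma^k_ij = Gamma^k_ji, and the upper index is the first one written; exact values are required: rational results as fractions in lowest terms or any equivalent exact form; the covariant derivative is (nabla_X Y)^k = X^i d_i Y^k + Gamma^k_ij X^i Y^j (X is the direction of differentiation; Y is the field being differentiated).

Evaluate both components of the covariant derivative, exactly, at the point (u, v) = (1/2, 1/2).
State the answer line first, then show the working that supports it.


Answer: (nabla_X Y)^u = 70197/27112, (nabla_X Y)^v = 20133/6778

E = 3385/576, F = 53/288, G = 145/144 at the point
E_u = 0, E_v = -53/24, F_u = -53/48, F_v = 47/144, G_u = -1/12, G_v = 1/36
EG - F^2 = 3389/576;  g^inv = (576/3389) * [[145/144, -53/288], [-53/288, 3385/576]]
first-kind symbols [ij,l] = (1/2)(d_i g_jl + d_j g_il - d_l g_ij): [uu,u] = E_u/2 = 0, [uu,v] = F_u - E_v/2 = 0, [uv,u] = E_v/2 = -53/48, [uv,v] = G_u/2 = -1/24, [vv,u] = F_v - G_u/2 = 53/144, [vv,v] = G_v/2 = 1/72
Gamma^u_ij = (G*[ij,u] - F*[ij,v])/(EG - F^2), Gamma^v_ij = (E*[ij,v] - F*[ij,u])/(EG - F^2)
Gamma_uuu = 0, Gamma_uuv = -636/3389, Gamma_uvv = 212/3389, Gamma_vuu = 0, Gamma_vuv = -24/3389, Gamma_vvv = 8/3389
X = (5/4, 1), Y = (3/4, 15/4) at the point


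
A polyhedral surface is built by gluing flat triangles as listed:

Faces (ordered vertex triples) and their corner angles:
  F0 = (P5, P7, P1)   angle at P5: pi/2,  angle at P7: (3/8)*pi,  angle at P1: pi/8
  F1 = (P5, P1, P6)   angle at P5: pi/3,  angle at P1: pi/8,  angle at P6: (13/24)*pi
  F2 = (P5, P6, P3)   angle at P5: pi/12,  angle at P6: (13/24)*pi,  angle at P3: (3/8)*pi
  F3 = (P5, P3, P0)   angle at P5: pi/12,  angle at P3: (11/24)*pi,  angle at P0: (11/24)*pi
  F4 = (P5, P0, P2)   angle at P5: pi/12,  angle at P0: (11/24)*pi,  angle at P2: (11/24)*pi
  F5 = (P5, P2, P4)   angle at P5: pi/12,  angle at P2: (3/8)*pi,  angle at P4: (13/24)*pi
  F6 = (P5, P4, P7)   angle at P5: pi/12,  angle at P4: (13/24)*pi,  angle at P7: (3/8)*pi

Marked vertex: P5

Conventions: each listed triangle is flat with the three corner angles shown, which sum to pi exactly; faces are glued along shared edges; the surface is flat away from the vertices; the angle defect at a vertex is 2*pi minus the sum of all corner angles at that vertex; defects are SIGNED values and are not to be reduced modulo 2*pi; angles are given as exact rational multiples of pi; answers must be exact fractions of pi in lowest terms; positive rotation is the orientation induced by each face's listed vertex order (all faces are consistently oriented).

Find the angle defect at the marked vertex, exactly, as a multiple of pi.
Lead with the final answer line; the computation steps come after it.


Answer: defect(P5) = (3/4)*pi

Sum of corner angles at P5: (5/4)*pi
defect = 2*pi - (5/4)*pi


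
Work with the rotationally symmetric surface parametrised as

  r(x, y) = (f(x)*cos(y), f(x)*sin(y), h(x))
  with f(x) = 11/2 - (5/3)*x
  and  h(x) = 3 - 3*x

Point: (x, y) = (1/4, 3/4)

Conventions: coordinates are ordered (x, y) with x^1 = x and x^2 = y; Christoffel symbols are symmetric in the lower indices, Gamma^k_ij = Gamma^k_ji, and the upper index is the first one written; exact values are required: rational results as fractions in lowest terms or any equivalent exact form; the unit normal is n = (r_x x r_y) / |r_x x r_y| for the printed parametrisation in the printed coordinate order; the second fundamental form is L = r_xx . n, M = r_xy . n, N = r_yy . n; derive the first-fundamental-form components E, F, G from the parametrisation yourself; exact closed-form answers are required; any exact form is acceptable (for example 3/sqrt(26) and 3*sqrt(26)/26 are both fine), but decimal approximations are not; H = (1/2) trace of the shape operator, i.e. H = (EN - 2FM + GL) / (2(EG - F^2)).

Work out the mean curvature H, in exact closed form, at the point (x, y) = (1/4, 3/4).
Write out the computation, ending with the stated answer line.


f = 61/12, f' = -5/3, f'' = 0, h' = -3, h'' = 0
E = 106/9, F = 0, G = 3721/144; answer radicand W^2 = 106/9
unnormalised second-form numerators: l = 0, m = 0, n = -61/4; L = l/sqrt(106/9), and similarly M = m/sqrt(W^2), N = n/sqrt(W^2)
H = (E*n - 2*F*m + G*l) / (2*(EG - F^2)*sqrt(W^2)); E*n - 2*F*m + G*l = -3233/18, EG - F^2 = 197213/648, so H = (-18/61)/sqrt(106/9)

Answer: H = -27*sqrt(106)/3233


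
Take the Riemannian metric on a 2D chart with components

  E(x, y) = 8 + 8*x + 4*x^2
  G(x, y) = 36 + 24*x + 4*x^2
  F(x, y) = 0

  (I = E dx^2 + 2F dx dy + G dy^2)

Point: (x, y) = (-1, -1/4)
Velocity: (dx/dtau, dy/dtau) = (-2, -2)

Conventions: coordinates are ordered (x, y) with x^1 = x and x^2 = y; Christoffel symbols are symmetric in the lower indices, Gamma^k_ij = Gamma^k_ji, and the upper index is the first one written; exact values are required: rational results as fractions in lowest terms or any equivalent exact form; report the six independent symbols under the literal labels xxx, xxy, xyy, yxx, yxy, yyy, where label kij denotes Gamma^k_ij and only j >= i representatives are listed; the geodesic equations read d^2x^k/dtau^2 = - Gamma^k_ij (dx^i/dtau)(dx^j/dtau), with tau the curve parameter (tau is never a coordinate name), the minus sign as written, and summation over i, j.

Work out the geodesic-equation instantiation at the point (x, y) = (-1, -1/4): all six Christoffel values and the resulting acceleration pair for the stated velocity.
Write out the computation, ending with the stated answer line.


E = 4, F = 0, G = 16 at the point
E_x = 0, E_y = 0, F_x = 0, F_y = 0, G_x = 16, G_y = 0
EG - F^2 = 64;  g^inv = (1/64) * [[16, 0], [0, 4]]
first-kind symbols [ij,l] = (1/2)(d_i g_jl + d_j g_il - d_l g_ij): [xx,x] = E_x/2 = 0, [xx,y] = F_x - E_y/2 = 0, [xy,x] = E_y/2 = 0, [xy,y] = G_x/2 = 8, [yy,x] = F_y - G_x/2 = -8, [yy,y] = G_y/2 = 0
Gamma^x_ij = (G*[ij,x] - F*[ij,y])/(EG - F^2), Gamma^y_ij = (E*[ij,y] - F*[ij,x])/(EG - F^2)
Gamma_xxx = 0, Gamma_xxy = 0, Gamma_xyy = -2, Gamma_yxx = 0, Gamma_yxy = 1/2, Gamma_yyy = 0
d^2x/dtau^2 = -(Gamma_xxx*(-2)^2 + 2*Gamma_xxy*(-2)*(-2) + Gamma_xyy*(-2)^2) = 8
d^2y/dtau^2 = -(Gamma_yxx*(-2)^2 + 2*Gamma_yxy*(-2)*(-2) + Gamma_yyy*(-2)^2) = -4

Answer: Gamma_xxx = 0, Gamma_xxy = 0, Gamma_xyy = -2, Gamma_yxx = 0, Gamma_yxy = 1/2, Gamma_yyy = 0; accelerations (d^2x/dtau^2, d^2y/dtau^2) = (8, -4)


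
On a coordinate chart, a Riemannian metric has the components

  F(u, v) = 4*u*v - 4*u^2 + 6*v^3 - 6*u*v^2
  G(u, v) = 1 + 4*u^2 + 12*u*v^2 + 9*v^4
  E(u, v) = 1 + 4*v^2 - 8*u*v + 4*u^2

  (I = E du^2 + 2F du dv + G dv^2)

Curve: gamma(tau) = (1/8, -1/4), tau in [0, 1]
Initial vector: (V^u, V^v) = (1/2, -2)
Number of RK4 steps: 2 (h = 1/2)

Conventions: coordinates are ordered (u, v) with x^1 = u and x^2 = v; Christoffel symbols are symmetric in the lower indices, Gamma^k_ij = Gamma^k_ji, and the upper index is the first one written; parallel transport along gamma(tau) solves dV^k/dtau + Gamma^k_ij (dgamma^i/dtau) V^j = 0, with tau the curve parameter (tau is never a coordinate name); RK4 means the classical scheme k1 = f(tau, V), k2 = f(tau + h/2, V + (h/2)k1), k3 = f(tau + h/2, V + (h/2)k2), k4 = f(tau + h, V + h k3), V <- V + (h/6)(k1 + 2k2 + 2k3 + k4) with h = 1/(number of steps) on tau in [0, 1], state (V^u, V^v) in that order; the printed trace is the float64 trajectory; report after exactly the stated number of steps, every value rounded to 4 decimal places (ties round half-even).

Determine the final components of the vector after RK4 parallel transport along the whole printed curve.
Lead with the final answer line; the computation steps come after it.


Answer: V^u = 0.5000, V^v = -2.0000

gamma'(tau) = (0, 0); f(tau, V)^k = -Gamma^k_ij(gamma(tau)) gamma'^i(tau) V^j; h = 1/2; intermediate values shown to 6 dp
curve data and Christoffel symbols at the stage parameters:
  tau = 0.000000: gamma = (0.125000, -0.250000), gamma' = (0.000000, 0.000000); Gamma_uuu = 0.855234, Gamma_uuv = -0.855234, Gamma_uvv = 0.641425, Gamma_vuu = -0.498886, Gamma_vuv = 0.498886, Gamma_vvv = -0.374165
  tau = 0.250000: gamma = (0.125000, -0.250000), gamma' = (0.000000, 0.000000); Gamma_uuu = 0.855234, Gamma_uuv = -0.855234, Gamma_uvv = 0.641425, Gamma_vuu = -0.498886, Gamma_vuv = 0.498886, Gamma_vvv = -0.374165
  tau = 0.500000: gamma = (0.125000, -0.250000), gamma' = (0.000000, 0.000000); Gamma_uuu = 0.855234, Gamma_uuv = -0.855234, Gamma_uvv = 0.641425, Gamma_vuu = -0.498886, Gamma_vuv = 0.498886, Gamma_vvv = -0.374165
  tau = 0.750000: gamma = (0.125000, -0.250000), gamma' = (0.000000, 0.000000); Gamma_uuu = 0.855234, Gamma_uuv = -0.855234, Gamma_uvv = 0.641425, Gamma_vuu = -0.498886, Gamma_vuv = 0.498886, Gamma_vvv = -0.374165
  tau = 1.000000: gamma = (0.125000, -0.250000), gamma' = (0.000000, 0.000000); Gamma_uuu = 0.855234, Gamma_uuv = -0.855234, Gamma_uvv = 0.641425, Gamma_vuu = -0.498886, Gamma_vuv = 0.498886, Gamma_vvv = -0.374165
step 0: V^u = 0.5000, V^v = -2.0000
step 1: k1 = (0.000000, 0.000000), k2 = (0.000000, 0.000000), k3 = (0.000000, 0.000000), k4 = (0.000000, 0.000000); V <- V + (h/6)(k1 + 2k2 + 2k3 + k4): V^u = 0.5000, V^v = -2.0000
step 2: k1 = (0.000000, 0.000000), k2 = (0.000000, 0.000000), k3 = (0.000000, 0.000000), k4 = (0.000000, 0.000000); V <- V + (h/6)(k1 + 2k2 + 2k3 + k4): V^u = 0.5000, V^v = -2.0000


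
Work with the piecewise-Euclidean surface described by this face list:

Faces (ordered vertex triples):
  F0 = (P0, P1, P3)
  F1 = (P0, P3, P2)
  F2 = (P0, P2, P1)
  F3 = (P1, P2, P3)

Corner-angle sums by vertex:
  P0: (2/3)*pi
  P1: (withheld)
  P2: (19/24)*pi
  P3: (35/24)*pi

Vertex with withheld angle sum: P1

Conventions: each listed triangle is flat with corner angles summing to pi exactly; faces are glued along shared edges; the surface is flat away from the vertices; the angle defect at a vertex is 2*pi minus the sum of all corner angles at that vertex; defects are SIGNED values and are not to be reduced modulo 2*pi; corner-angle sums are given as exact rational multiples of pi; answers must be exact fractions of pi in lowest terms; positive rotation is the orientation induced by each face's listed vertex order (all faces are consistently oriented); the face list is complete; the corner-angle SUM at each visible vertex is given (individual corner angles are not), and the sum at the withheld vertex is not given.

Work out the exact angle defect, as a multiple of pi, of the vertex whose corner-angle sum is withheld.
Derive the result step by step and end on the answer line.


V = 4, E = 6, F = 4; chi = V - E + F = 2
Gauss-Bonnet: total defect = 2*pi*chi = 4*pi; visible defects sum to (37/12)*pi

Answer: defect(P1) = (11/12)*pi


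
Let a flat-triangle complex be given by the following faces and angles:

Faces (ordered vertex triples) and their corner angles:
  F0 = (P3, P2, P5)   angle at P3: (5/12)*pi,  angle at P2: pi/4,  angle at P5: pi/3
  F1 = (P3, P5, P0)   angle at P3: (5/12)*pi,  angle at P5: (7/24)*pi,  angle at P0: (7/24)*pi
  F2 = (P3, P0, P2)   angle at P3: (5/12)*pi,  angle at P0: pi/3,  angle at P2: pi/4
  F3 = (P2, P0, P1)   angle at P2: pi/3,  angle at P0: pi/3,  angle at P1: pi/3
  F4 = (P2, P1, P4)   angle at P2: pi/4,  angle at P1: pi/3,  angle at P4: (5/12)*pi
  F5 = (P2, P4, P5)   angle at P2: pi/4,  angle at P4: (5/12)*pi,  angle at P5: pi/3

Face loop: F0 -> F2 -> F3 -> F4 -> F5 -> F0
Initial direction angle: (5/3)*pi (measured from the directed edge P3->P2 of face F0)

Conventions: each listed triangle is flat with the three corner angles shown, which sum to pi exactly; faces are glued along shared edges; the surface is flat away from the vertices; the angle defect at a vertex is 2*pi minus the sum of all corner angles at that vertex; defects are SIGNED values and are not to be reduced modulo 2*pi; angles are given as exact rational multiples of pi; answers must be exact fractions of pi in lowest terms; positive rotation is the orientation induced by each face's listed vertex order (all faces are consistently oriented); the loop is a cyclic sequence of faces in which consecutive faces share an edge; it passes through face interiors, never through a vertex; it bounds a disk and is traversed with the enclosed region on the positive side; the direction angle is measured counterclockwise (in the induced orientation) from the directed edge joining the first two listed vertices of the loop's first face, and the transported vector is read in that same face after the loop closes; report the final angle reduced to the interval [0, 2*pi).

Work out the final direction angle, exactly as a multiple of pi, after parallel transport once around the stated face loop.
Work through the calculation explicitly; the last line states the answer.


enclosed vertex P2: corner angles sum to (4/3)*pi, defect = 2*pi - (4/3)*pi = (2/3)*pi
the rotation equals the total enclosed defect, so the final angle is initial + defects (mod 2*pi)
final angle = (5/3)*pi + (2/3)*pi = pi/3 (mod 2*pi)

Answer: final direction angle = pi/3


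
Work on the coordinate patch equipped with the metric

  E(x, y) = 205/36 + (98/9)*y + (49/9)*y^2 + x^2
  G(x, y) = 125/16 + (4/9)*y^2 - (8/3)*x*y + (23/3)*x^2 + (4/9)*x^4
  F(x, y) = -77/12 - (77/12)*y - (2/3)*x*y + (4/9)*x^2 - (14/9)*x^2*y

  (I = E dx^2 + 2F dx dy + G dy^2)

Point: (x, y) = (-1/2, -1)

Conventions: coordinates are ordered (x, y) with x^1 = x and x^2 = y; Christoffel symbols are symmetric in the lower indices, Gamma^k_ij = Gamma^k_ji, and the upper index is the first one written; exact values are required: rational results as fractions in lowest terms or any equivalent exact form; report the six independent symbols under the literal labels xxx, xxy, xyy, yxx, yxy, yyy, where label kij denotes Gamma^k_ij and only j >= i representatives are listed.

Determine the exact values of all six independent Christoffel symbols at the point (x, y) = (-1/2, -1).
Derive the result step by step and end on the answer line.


E = 1/2, F = 1/6, G = 1277/144 at the point
E_x = -1, E_y = 0, F_x = -4/3, F_y = -233/36, G_x = -47/9, G_y = 4/9
EG - F^2 = 141/32;  g^inv = (32/141) * [[1277/144, -1/6], [-1/6, 1/2]]
first-kind symbols [ij,l] = (1/2)(d_i g_jl + d_j g_il - d_l g_ij): [xx,x] = E_x/2 = -1/2, [xx,y] = F_x - E_y/2 = -4/3, [xy,x] = E_y/2 = 0, [xy,y] = G_x/2 = -47/18, [yy,x] = F_y - G_x/2 = -139/36, [yy,y] = G_y/2 = 2/9
Gamma^x_ij = (G*[ij,x] - F*[ij,y])/(EG - F^2), Gamma^y_ij = (E*[ij,y] - F*[ij,x])/(EG - F^2)

Answer: Gamma_xxx = -1213/1269, Gamma_xxy = 8/81, Gamma_xyy = -177695/22842, Gamma_yxx = -56/423, Gamma_yxy = -8/27, Gamma_yyy = 652/3807


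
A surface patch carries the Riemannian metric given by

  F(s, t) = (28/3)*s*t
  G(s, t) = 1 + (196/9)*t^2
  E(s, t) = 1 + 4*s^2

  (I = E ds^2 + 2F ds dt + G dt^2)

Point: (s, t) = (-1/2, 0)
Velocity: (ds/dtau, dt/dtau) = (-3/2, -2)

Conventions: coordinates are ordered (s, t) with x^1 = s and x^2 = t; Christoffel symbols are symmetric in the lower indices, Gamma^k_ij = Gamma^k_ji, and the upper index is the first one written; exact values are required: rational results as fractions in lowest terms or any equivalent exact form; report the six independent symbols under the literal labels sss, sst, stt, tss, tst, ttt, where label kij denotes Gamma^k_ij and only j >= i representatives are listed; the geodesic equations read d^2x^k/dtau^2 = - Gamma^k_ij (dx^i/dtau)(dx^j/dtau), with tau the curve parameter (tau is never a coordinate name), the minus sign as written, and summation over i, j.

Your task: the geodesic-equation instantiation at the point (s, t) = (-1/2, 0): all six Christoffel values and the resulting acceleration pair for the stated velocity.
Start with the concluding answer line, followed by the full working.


Answer: Gamma_sss = -1, Gamma_sst = 0, Gamma_stt = -7/3, Gamma_tss = 0, Gamma_tst = 0, Gamma_ttt = 0; accelerations (d^2s/dtau^2, d^2t/dtau^2) = (139/12, 0)

E = 2, F = 0, G = 1 at the point
E_s = -4, E_t = 0, F_s = 0, F_t = -14/3, G_s = 0, G_t = 0
EG - F^2 = 2;  g^inv = (1/2) * [[1, 0], [0, 2]]
first-kind symbols [ij,l] = (1/2)(d_i g_jl + d_j g_il - d_l g_ij): [ss,s] = E_s/2 = -2, [ss,t] = F_s - E_t/2 = 0, [st,s] = E_t/2 = 0, [st,t] = G_s/2 = 0, [tt,s] = F_t - G_s/2 = -14/3, [tt,t] = G_t/2 = 0
Gamma^s_ij = (G*[ij,s] - F*[ij,t])/(EG - F^2), Gamma^t_ij = (E*[ij,t] - F*[ij,s])/(EG - F^2)
Gamma_sss = -1, Gamma_sst = 0, Gamma_stt = -7/3, Gamma_tss = 0, Gamma_tst = 0, Gamma_ttt = 0
d^2s/dtau^2 = -(Gamma_sss*(-3/2)^2 + 2*Gamma_sst*(-3/2)*(-2) + Gamma_stt*(-2)^2) = 139/12
d^2t/dtau^2 = -(Gamma_tss*(-3/2)^2 + 2*Gamma_tst*(-3/2)*(-2) + Gamma_ttt*(-2)^2) = 0


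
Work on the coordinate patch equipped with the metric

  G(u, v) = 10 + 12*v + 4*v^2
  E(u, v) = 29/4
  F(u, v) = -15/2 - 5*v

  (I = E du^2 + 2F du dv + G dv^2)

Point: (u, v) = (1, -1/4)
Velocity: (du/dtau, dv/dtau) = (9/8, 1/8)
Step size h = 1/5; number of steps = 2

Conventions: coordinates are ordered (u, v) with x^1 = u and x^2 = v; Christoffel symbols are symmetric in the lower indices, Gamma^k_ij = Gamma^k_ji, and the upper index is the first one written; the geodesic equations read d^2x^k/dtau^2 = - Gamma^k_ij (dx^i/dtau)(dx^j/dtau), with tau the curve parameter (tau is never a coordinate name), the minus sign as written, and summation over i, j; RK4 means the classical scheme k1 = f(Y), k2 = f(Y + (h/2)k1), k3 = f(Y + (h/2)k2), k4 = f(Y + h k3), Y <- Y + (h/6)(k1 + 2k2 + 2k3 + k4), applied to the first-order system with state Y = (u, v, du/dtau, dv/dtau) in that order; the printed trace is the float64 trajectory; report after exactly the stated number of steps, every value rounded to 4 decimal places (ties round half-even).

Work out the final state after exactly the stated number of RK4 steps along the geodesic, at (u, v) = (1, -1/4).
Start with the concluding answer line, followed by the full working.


Answer: u = 1.4505, v = -0.2005, du/dtau = 1.1272, dv/dtau = 0.1227

f(Y) = (du/dtau, dv/dtau, -Gamma^u_ij Y'^i Y'^j, -Gamma^v_ij Y'^i Y'^j) with the Gammas evaluated at the stage position; h = 0.200000; intermediate values shown to 6 dp
step 0: u = 1.0000, v = -0.2500, du/dtau = 1.1250, dv/dtau = 0.1250
step 1:
  k1: at (u, v) = (1.000000, -0.250000), (du/dtau, dv/dtau) = (1.125000, 0.125000); Gamma_uuu = 0.000000, Gamma_uuv = 0.000000, Gamma_uvv = -0.370370, Gamma_vuu = 0.000000, Gamma_vuv = 0.000000, Gamma_vvv = 0.370370; k1 = (1.125000, 0.125000, 0.005787, -0.005787)
  k2: at (u, v) = (1.112500, -0.237500), (du/dtau, dv/dtau) = (1.125579, 0.124421); Gamma_uuu = 0.000000, Gamma_uuv = 0.000000, Gamma_uvv = -0.366956, Gamma_vuu = 0.000000, Gamma_vuv = 0.000000, Gamma_vvv = 0.370625; k2 = (1.125579, 0.124421, 0.005681, -0.005738)
  k3: at (u, v) = (1.112558, -0.237558), (du/dtau, dv/dtau) = (1.125568, 0.124426); Gamma_uuu = 0.000000, Gamma_uuv = 0.000000, Gamma_uvv = -0.366971, Gamma_vuu = 0.000000, Gamma_vuv = 0.000000, Gamma_vvv = 0.370624; k3 = (1.125568, 0.124426, 0.005681, -0.005738)
  k4: at (u, v) = (1.225114, -0.225115), (du/dtau, dv/dtau) = (1.126136, 0.123852); Gamma_uuu = 0.000000, Gamma_uuv = 0.000000, Gamma_uvv = -0.363601, Gamma_vuu = 0.000000, Gamma_vuv = 0.000000, Gamma_vvv = 0.370840; k4 = (1.126136, 0.123852, 0.005577, -0.005688)
  Y <- Y + (h/6)(k1 + 2k2 + 2k3 + k4): u = 1.2251, v = -0.2251, du/dtau = 1.1261, dv/dtau = 0.1239
step 2:
  k1: at (u, v) = (1.225114, -0.225115), (du/dtau, dv/dtau) = (1.126136, 0.123852); Gamma_uuu = 0.000000, Gamma_uuv = 0.000000, Gamma_uvv = -0.363601, Gamma_vuu = 0.000000, Gamma_vuv = 0.000000, Gamma_vvv = 0.370840; k1 = (1.126136, 0.123852, 0.005577, -0.005688)
  k2: at (u, v) = (1.337728, -0.212730), (du/dtau, dv/dtau) = (1.126694, 0.123284); Gamma_uuu = 0.000000, Gamma_uuv = 0.000000, Gamma_uvv = -0.360276, Gamma_vuu = 0.000000, Gamma_vuv = 0.000000, Gamma_vvv = 0.371018; k2 = (1.126694, 0.123284, 0.005476, -0.005639)
  k3: at (u, v) = (1.337784, -0.212787), (du/dtau, dv/dtau) = (1.126684, 0.123289); Gamma_uuu = 0.000000, Gamma_uuv = 0.000000, Gamma_uvv = -0.360291, Gamma_vuu = 0.000000, Gamma_vuv = 0.000000, Gamma_vvv = 0.371017; k3 = (1.126684, 0.123289, 0.005476, -0.005639)
  k4: at (u, v) = (1.450451, -0.200457), (du/dtau, dv/dtau) = (1.127232, 0.122725); Gamma_uuu = 0.000000, Gamma_uuv = 0.000000, Gamma_uvv = -0.357009, Gamma_vuu = 0.000000, Gamma_vuv = 0.000000, Gamma_vvv = 0.371159; k4 = (1.127232, 0.122725, 0.005377, -0.005590)
  Y <- Y + (h/6)(k1 + 2k2 + 2k3 + k4): u = 1.4505, v = -0.2005, du/dtau = 1.1272, dv/dtau = 0.1227
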